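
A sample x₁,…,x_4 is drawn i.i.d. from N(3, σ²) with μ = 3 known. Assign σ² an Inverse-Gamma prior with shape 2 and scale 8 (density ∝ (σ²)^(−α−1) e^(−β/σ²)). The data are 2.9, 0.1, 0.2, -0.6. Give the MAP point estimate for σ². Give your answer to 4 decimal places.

Sum of squared deviations about the known mean: SS = (2.9−3)² + (0.1−3)² + (0.2−3)² + (-0.6−3)² = 29.22.
The Normal likelihood contributes (σ²)^(−n/2) exp(−SS/(2σ²)), so the posterior is Inverse-Gamma(α + n/2, β + SS/2) = Inverse-Gamma(4, 22.61).
The mode of Inverse-Gamma(a, b) is b/(a+1) = 22.61/5 ≈ 4.5220.

σ̂²_MAP = 4.5220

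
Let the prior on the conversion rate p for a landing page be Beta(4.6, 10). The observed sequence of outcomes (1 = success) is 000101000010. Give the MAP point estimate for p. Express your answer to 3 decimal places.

p̂_MAP = 0.268

Prior: Beta(4.6, 10).
Data: 3 successes in 12 trials (from the sequence). The binomial likelihood contributes p^3(1−p)^9, so the posterior is Beta(4.6+3, 10+9) = Beta(7.6, 19).
For Beta(a, b) with a, b > 1 the mode is (a−1)/(a+b−2) = 6.6/24.6 ≈ 0.268.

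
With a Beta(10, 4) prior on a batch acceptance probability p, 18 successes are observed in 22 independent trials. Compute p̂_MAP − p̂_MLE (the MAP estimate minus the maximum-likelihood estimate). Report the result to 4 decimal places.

Posterior is Beta(28, 8); MAP = (28−1)/(36−2) = 27/34 ≈ 0.79412.
MLE ignores the prior: p̂_MLE = k/n = 18/22 ≈ 0.81818.
Difference = 27/34 − 18/22 = -9/374 ≈ -0.0241.

MAP − MLE = -0.0241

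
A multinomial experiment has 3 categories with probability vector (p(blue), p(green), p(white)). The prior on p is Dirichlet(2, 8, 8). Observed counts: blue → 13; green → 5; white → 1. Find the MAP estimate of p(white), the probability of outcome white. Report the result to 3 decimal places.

The posterior is Dirichlet(αᵢ + nᵢ) = Dirichlet(15, 13, 9).
For a Dirichlet(a₁,…,a_K) with all aᵢ > 1, the mode has j-th component (aⱼ − 1)/(Σaᵢ − K).
Here Σaᵢ = 37 and K = 3, so p(white) = (9 − 1)/(37 − 3) = 8/34 ≈ 0.235.

MAP estimate of p(white) = 0.235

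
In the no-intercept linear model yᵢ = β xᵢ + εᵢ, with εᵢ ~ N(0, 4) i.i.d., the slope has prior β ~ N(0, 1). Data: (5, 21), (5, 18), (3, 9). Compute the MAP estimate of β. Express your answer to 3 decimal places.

log p(β | y) = −Σ(yᵢ − βxᵢ)²/(2·4) − β²/(2·1) + const.
Setting the derivative to zero: Σxᵢ(yᵢ − βxᵢ)/4 − β/1 = 0, so β = Σxᵢyᵢ / (Σxᵢ² + σ²/τ²).
Σxᵢyᵢ = 5·21 + 5·18 + 3·9 = 222; Σxᵢ² = 59; σ²/τ² = 4.
β̂_MAP = 222 / (59 + 4) = 222/63 ≈ 3.524.

β̂_MAP = 3.524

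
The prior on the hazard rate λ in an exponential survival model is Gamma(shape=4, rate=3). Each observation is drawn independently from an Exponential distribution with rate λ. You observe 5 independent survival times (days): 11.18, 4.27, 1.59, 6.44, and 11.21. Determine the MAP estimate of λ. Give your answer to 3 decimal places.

λ̂_MAP = 0.212

The Exponential(rate=λ) likelihood is ∝ λ^n e^(−λΣtᵢ). Here n = 5 and Σtᵢ = 11.18 + 4.27 + 1.59 + 6.44 + 11.21 = 34.69.
Posterior ∝ λ^3e^(−3λ) · λ^5e^(−34.69λ) = λ^8e^(−37.69λ), i.e. Gamma(9, 37.69).
Mode = (a−1)/b = 8/37.69 ≈ 0.212.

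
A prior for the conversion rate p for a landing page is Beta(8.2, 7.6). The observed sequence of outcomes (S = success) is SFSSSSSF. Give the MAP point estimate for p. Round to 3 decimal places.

p̂_MAP = 0.606

Prior: Beta(8.2, 7.6).
Data: 6 successes in 8 trials (from the sequence). The binomial likelihood contributes p^6(1−p)^2, so the posterior is Beta(8.2+6, 7.6+2) = Beta(14.2, 9.6).
For Beta(a, b) with a, b > 1 the mode is (a−1)/(a+b−2) = 13.2/21.8 ≈ 0.606.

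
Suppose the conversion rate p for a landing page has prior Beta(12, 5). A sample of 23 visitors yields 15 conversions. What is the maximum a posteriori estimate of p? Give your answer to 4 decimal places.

Prior: Beta(12, 5).
Data: 15 successes in 23 trials. The binomial likelihood contributes p^15(1−p)^8, so the posterior is Beta(12+15, 5+8) = Beta(27, 13).
For Beta(a, b) with a, b > 1 the mode is (a−1)/(a+b−2) = 26/38 ≈ 0.6842.

p̂_MAP = 0.6842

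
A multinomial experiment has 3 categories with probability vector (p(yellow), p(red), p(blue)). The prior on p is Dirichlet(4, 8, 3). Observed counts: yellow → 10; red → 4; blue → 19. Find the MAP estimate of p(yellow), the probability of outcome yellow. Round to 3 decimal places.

The posterior is Dirichlet(αᵢ + nᵢ) = Dirichlet(14, 12, 22).
For a Dirichlet(a₁,…,a_K) with all aᵢ > 1, the mode has j-th component (aⱼ − 1)/(Σaᵢ − K).
Here Σaᵢ = 48 and K = 3, so p(yellow) = (14 − 1)/(48 − 3) = 13/45 ≈ 0.289.

MAP estimate of p(yellow) = 0.289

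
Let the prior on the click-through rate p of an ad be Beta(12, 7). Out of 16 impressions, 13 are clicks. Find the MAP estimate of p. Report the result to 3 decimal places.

Prior: Beta(12, 7).
Data: 13 successes in 16 trials. The binomial likelihood contributes p^13(1−p)^3, so the posterior is Beta(12+13, 7+3) = Beta(25, 10).
For Beta(a, b) with a, b > 1 the mode is (a−1)/(a+b−2) = 24/33 ≈ 0.727.

p̂_MAP = 0.727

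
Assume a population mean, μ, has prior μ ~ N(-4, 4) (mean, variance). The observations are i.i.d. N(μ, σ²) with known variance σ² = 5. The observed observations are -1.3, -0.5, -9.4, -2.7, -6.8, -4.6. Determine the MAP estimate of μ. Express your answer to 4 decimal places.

n = 6; x̄ = ((-1.3) + (-0.5) + (-9.4) + (-2.7) + (-6.8) + (-4.6))/6 = -25.3/6 = -253/60 ≈ -4.2167.
For a Normal prior and Normal likelihood with known variance, the posterior is Normal; its mode equals its mean, the precision-weighted average.
Prior precision 1/σ₀² = 1/4 = 0.25; data precision n/σ² = 6/5 = 1.2.
μ̂ = (0.25·(-4) + 1.2·(-253/60)) / (0.25 + 1.2) = (-6.06)/1.45 = -606/145 ≈ -4.1793.

μ̂_MAP = -4.1793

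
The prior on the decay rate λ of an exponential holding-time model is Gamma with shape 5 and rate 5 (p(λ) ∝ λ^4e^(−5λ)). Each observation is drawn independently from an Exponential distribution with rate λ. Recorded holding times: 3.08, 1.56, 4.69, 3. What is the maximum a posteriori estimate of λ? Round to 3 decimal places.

The Exponential(rate=λ) likelihood is ∝ λ^n e^(−λΣtᵢ). Here n = 4 and Σtᵢ = 3.08 + 1.56 + 4.69 + 3 = 12.33.
Posterior ∝ λ^4e^(−5λ) · λ^4e^(−12.33λ) = λ^8e^(−17.33λ), i.e. Gamma(9, 17.33).
Mode = (a−1)/b = 8/17.33 ≈ 0.462.

λ̂_MAP = 0.462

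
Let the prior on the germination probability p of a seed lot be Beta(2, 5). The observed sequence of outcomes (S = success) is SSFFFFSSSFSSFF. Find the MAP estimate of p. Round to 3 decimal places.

Prior: Beta(2, 5).
Data: 7 successes in 14 trials (from the sequence). The binomial likelihood contributes p^7(1−p)^7, so the posterior is Beta(2+7, 5+7) = Beta(9, 12).
For Beta(a, b) with a, b > 1 the mode is (a−1)/(a+b−2) = 8/19 ≈ 0.421.

p̂_MAP = 0.421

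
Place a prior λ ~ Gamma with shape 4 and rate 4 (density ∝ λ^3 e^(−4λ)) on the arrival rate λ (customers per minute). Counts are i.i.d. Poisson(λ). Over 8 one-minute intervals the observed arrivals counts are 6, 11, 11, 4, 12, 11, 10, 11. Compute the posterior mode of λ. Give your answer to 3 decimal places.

Σxᵢ = 6+11+11+4+12+11+10+11 = 76, with n = 8.
Posterior ∝ λ^3e^(−4λ) · λ^76e^(−8λ) = λ^79e^(−12λ), i.e. Gamma(shape=80, rate=12).
The mode of a Gamma(a, b) with a ≥ 1 (shape–rate) is (a−1)/b = 79/12 ≈ 6.583.

λ̂_MAP = 6.583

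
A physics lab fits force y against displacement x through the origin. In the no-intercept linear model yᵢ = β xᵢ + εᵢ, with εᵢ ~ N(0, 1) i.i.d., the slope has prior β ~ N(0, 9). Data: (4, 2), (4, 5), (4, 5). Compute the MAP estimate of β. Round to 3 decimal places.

β̂_MAP = 0.998

log p(β | y) = −Σ(yᵢ − βxᵢ)²/(2·1) − β²/(2·9) + const.
Setting the derivative to zero: Σxᵢ(yᵢ − βxᵢ)/1 − β/9 = 0, so β = Σxᵢyᵢ / (Σxᵢ² + σ²/τ²).
Σxᵢyᵢ = 4·2 + 4·5 + 4·5 = 48; Σxᵢ² = 48; σ²/τ² = 1/9.
β̂_MAP = 48 / (48 + 1/9) = 48/(433/9) = 432/433 ≈ 0.998.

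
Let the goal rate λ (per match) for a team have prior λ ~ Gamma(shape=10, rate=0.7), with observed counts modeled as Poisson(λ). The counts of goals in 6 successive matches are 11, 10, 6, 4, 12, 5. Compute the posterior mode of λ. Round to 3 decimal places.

Σxᵢ = 11+10+6+4+12+5 = 48, with n = 6.
Posterior ∝ λ^9e^(−0.7λ) · λ^48e^(−6λ) = λ^57e^(−6.7λ), i.e. Gamma(shape=58, rate=6.7).
The mode of a Gamma(a, b) with a ≥ 1 (shape–rate) is (a−1)/b = 57/6.7 ≈ 8.507.

λ̂_MAP = 8.507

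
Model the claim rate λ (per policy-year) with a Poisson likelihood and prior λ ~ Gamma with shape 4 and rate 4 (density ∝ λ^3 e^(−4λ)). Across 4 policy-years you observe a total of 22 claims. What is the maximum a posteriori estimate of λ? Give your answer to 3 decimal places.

Σxᵢ = 22, n = 4.
Posterior ∝ λ^3e^(−4λ) · λ^22e^(−4λ) = λ^25e^(−8λ), i.e. Gamma(shape=26, rate=8).
The mode of a Gamma(a, b) with a ≥ 1 (shape–rate) is (a−1)/b = 25/8 ≈ 3.125.

λ̂_MAP = 3.125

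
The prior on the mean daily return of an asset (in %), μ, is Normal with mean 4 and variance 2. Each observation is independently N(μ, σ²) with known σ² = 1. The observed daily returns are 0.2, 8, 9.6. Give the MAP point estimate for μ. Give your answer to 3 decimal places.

μ̂_MAP = 5.657

n = 3; x̄ = (0.2 + 8 + 9.6)/3 = 17.8/3 = 89/15 ≈ 5.9333.
For a Normal prior and Normal likelihood with known variance, the posterior is Normal; its mode equals its mean, the precision-weighted average.
Prior precision 1/σ₀² = 1/2 = 0.5; data precision n/σ² = 3/1 = 3.
μ̂ = (0.5·4 + 3·(89/15)) / (0.5 + 3) = 19.8/3.5 = 198/35 ≈ 5.657.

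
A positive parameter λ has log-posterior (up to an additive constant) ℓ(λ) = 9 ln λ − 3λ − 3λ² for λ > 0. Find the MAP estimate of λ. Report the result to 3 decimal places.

ℓ'(λ) = 9/λ − 3 − 6λ. Setting this to zero and multiplying by λ: 6λ² + 3λ − 9 = 0.
λ = (−3 + √(3² + 4·6·9)) / (2·6) = (−3 + √225) / 12 = (−3 + 15)/12 = 1.
ℓ''(λ) = −9/λ² − 6 < 0, confirming a maximum.

λ̂_MAP = 1.000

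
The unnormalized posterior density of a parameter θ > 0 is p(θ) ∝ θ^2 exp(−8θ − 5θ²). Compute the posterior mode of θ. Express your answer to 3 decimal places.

θ̂_MAP = 0.200

ℓ'(θ) = 2/θ − 8 − 10θ. Setting this to zero and multiplying by θ: 10θ² + 8θ − 2 = 0.
θ = (−8 + √(8² + 4·10·2)) / (2·10) = (−8 + √144) / 20 = (−8 + 12)/20 = 1/5.
ℓ''(θ) = −2/θ² − 10 < 0, confirming a maximum.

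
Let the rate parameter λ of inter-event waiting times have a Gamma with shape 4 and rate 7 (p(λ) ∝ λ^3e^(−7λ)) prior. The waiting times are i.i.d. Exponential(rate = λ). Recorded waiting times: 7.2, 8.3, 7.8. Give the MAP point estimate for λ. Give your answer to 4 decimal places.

λ̂_MAP = 0.1980

The Exponential(rate=λ) likelihood is ∝ λ^n e^(−λΣtᵢ). Here n = 3 and Σtᵢ = 7.2 + 8.3 + 7.8 = 23.3.
Posterior ∝ λ^3e^(−7λ) · λ^3e^(−23.3λ) = λ^6e^(−30.3λ), i.e. Gamma(7, 30.3).
Mode = (a−1)/b = 6/30.3 ≈ 0.1980.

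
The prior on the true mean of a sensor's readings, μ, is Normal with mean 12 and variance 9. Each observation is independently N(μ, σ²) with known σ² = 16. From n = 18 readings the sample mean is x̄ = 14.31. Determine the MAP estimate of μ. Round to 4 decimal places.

n = 18, x̄ = 14.31.
For a Normal prior and Normal likelihood with known variance, the posterior is Normal; its mode equals its mean, the precision-weighted average.
Prior precision 1/σ₀² = 1/9; data precision n/σ² = 18/16 = 1.125.
μ̂ = ((1/9)·12 + 1.125·14.31) / (1/9 + 1.125) = (41837/2400)/(89/72) = 125511/8900 ≈ 14.1024.

μ̂_MAP = 14.1024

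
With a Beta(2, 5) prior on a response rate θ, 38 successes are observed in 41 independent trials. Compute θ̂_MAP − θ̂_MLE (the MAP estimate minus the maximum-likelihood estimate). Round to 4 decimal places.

Posterior is Beta(40, 8); MAP = (40−1)/(48−2) = 39/46 ≈ 0.84783.
MLE ignores the prior: θ̂_MLE = k/n = 38/41 ≈ 0.92683.
Difference = 39/46 − 38/41 = -149/1886 ≈ -0.0790.

MAP − MLE = -0.0790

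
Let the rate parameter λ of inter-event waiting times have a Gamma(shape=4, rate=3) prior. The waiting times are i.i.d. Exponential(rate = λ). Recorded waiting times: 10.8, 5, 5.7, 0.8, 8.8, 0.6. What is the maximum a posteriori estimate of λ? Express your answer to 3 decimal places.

λ̂_MAP = 0.259

The Exponential(rate=λ) likelihood is ∝ λ^n e^(−λΣtᵢ). Here n = 6 and Σtᵢ = 10.8 + 5 + 5.7 + 0.8 + 8.8 + 0.6 = 31.7.
Posterior ∝ λ^3e^(−3λ) · λ^6e^(−31.7λ) = λ^9e^(−34.7λ), i.e. Gamma(10, 34.7).
Mode = (a−1)/b = 9/34.7 ≈ 0.259.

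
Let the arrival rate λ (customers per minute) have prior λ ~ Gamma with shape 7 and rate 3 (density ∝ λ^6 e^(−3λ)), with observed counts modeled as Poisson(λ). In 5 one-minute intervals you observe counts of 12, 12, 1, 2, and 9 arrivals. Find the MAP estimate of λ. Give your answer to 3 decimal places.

Σxᵢ = 12+12+1+2+9 = 36, with n = 5.
Posterior ∝ λ^6e^(−3λ) · λ^36e^(−5λ) = λ^42e^(−8λ), i.e. Gamma(shape=43, rate=8).
The mode of a Gamma(a, b) with a ≥ 1 (shape–rate) is (a−1)/b = 42/8 ≈ 5.250.

λ̂_MAP = 5.250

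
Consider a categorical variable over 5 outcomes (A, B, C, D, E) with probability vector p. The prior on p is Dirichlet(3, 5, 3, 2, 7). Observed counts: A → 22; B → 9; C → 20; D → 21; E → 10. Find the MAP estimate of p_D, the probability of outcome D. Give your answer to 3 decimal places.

MAP estimate of p_D = 0.227

The posterior is Dirichlet(αᵢ + nᵢ) = Dirichlet(25, 14, 23, 23, 17).
For a Dirichlet(a₁,…,a_K) with all aᵢ > 1, the mode has j-th component (aⱼ − 1)/(Σaᵢ − K).
Here Σaᵢ = 102 and K = 5, so p_D = (23 − 1)/(102 − 5) = 22/97 ≈ 0.227.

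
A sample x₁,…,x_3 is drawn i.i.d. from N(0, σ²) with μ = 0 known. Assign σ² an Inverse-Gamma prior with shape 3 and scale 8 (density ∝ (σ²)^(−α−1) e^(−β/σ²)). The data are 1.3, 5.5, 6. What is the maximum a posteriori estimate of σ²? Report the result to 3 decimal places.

Sum of squared deviations about the known mean: SS = (1.3−0)² + (5.5−0)² + (6−0)² = 67.94.
The Normal likelihood contributes (σ²)^(−n/2) exp(−SS/(2σ²)), so the posterior is Inverse-Gamma(α + n/2, β + SS/2) = Inverse-Gamma(4.5, 41.97).
The mode of Inverse-Gamma(a, b) is b/(a+1) = 41.97/5.5 ≈ 7.631.

σ̂²_MAP = 7.631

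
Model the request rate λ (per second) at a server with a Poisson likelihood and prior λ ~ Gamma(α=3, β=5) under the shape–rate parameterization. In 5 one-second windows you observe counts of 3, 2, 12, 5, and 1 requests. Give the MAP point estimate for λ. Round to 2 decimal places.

λ̂_MAP = 2.50

Σxᵢ = 3+2+12+5+1 = 23, with n = 5.
Posterior ∝ λ^2e^(−5λ) · λ^23e^(−5λ) = λ^25e^(−10λ), i.e. Gamma(shape=26, rate=10).
The mode of a Gamma(a, b) with a ≥ 1 (shape–rate) is (a−1)/b = 25/10 ≈ 2.50.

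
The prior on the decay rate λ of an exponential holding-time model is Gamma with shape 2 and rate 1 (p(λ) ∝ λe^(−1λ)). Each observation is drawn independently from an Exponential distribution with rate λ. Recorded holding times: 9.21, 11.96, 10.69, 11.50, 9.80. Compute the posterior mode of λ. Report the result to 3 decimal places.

The Exponential(rate=λ) likelihood is ∝ λ^n e^(−λΣtᵢ). Here n = 5 and Σtᵢ = 9.21 + 11.96 + 10.69 + 11.50 + 9.80 = 53.16.
Posterior ∝ λe^(−1λ) · λ^5e^(−53.16λ) = λ^6e^(−54.16λ), i.e. Gamma(7, 54.16).
Mode = (a−1)/b = 6/54.16 ≈ 0.111.

λ̂_MAP = 0.111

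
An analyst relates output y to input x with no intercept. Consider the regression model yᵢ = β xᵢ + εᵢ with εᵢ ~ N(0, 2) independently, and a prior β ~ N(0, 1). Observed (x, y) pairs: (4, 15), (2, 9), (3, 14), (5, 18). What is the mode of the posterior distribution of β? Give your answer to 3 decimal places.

β̂_MAP = 3.750

log p(β | y) = −Σ(yᵢ − βxᵢ)²/(2·2) − β²/(2·1) + const.
Setting the derivative to zero: Σxᵢ(yᵢ − βxᵢ)/2 − β/1 = 0, so β = Σxᵢyᵢ / (Σxᵢ² + σ²/τ²).
Σxᵢyᵢ = 4·15 + 2·9 + 3·14 + 5·18 = 210; Σxᵢ² = 54; σ²/τ² = 2.
β̂_MAP = 210 / (54 + 2) = 210/56 ≈ 3.750.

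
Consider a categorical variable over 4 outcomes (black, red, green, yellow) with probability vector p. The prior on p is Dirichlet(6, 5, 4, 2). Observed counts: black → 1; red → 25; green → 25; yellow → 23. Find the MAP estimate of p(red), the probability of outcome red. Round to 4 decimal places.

The posterior is Dirichlet(αᵢ + nᵢ) = Dirichlet(7, 30, 29, 25).
For a Dirichlet(a₁,…,a_K) with all aᵢ > 1, the mode has j-th component (aⱼ − 1)/(Σaᵢ − K).
Here Σaᵢ = 91 and K = 4, so p(red) = (30 − 1)/(91 − 4) = 29/87 ≈ 0.3333.

MAP estimate of p(red) = 0.3333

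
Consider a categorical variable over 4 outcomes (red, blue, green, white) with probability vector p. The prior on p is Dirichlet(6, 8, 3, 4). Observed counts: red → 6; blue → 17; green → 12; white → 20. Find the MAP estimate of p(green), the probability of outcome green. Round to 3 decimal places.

MAP estimate of p(green) = 0.194

The posterior is Dirichlet(αᵢ + nᵢ) = Dirichlet(12, 25, 15, 24).
For a Dirichlet(a₁,…,a_K) with all aᵢ > 1, the mode has j-th component (aⱼ − 1)/(Σaᵢ − K).
Here Σaᵢ = 76 and K = 4, so p(green) = (15 − 1)/(76 − 4) = 14/72 ≈ 0.194.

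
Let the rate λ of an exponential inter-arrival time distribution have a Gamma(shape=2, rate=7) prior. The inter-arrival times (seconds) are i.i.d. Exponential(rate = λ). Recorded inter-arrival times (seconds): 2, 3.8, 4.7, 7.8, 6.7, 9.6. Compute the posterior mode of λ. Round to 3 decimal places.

The Exponential(rate=λ) likelihood is ∝ λ^n e^(−λΣtᵢ). Here n = 6 and Σtᵢ = 2 + 3.8 + 4.7 + 7.8 + 6.7 + 9.6 = 34.6.
Posterior ∝ λe^(−7λ) · λ^6e^(−34.6λ) = λ^7e^(−41.6λ), i.e. Gamma(8, 41.6).
Mode = (a−1)/b = 7/41.6 ≈ 0.168.

λ̂_MAP = 0.168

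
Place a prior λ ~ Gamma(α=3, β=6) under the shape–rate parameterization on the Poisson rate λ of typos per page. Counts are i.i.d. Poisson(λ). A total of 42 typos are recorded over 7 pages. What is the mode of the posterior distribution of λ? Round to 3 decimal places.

Σxᵢ = 42, n = 7.
Posterior ∝ λ^2e^(−6λ) · λ^42e^(−7λ) = λ^44e^(−13λ), i.e. Gamma(shape=45, rate=13).
The mode of a Gamma(a, b) with a ≥ 1 (shape–rate) is (a−1)/b = 44/13 ≈ 3.385.

λ̂_MAP = 3.385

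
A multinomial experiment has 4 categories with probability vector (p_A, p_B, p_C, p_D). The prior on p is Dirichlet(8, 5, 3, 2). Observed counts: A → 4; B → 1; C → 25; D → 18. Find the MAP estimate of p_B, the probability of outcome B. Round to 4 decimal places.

MAP estimate of p_B = 0.0806

The posterior is Dirichlet(αᵢ + nᵢ) = Dirichlet(12, 6, 28, 20).
For a Dirichlet(a₁,…,a_K) with all aᵢ > 1, the mode has j-th component (aⱼ − 1)/(Σaᵢ − K).
Here Σaᵢ = 66 and K = 4, so p_B = (6 − 1)/(66 − 4) = 5/62 ≈ 0.0806.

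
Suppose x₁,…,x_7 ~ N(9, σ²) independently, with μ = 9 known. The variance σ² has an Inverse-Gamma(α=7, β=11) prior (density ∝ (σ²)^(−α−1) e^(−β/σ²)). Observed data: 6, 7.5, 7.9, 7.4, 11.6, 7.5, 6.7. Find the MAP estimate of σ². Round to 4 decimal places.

σ̂²_MAP = 2.2313

Sum of squared deviations about the known mean: SS = (6−9)² + (7.5−9)² + (7.9−9)² + (7.4−9)² + (11.6−9)² + (7.5−9)² + (6.7−9)² = 29.32.
The Normal likelihood contributes (σ²)^(−n/2) exp(−SS/(2σ²)), so the posterior is Inverse-Gamma(α + n/2, β + SS/2) = Inverse-Gamma(10.5, 25.66).
The mode of Inverse-Gamma(a, b) is b/(a+1) = 25.66/11.5 ≈ 2.2313.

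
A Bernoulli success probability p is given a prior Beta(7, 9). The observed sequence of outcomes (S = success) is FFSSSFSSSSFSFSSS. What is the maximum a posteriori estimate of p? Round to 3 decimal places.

Prior: Beta(7, 9).
Data: 11 successes in 16 trials (from the sequence). The binomial likelihood contributes p^11(1−p)^5, so the posterior is Beta(7+11, 9+5) = Beta(18, 14).
For Beta(a, b) with a, b > 1 the mode is (a−1)/(a+b−2) = 17/30 ≈ 0.567.

p̂_MAP = 0.567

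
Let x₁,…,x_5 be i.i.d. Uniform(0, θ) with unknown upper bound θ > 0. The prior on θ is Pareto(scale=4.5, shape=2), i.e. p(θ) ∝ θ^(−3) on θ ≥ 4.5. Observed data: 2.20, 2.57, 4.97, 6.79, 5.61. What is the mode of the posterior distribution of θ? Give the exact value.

θ̂_MAP = 6.79

The Uniform(0, θ) likelihood is θ^(−n) for θ ≥ max(xᵢ), zero otherwise. Here max(xᵢ) = 6.79.
Posterior ∝ θ^(−3) · θ^(−5) = θ^(−8) on θ ≥ max(4.5, 6.79) = 6.79.
This density is strictly decreasing in θ, so the posterior mode lies at the lower boundary of the support.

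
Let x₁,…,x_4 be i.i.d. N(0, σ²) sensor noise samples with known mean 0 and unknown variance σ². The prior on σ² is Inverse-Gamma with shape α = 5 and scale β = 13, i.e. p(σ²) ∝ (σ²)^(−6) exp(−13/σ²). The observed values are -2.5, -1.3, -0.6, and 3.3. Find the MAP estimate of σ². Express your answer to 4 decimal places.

Sum of squared deviations about the known mean: SS = (-2.5−0)² + (-1.3−0)² + (-0.6−0)² + (3.3−0)² = 19.19.
The Normal likelihood contributes (σ²)^(−n/2) exp(−SS/(2σ²)), so the posterior is Inverse-Gamma(α + n/2, β + SS/2) = Inverse-Gamma(7, 22.595).
The mode of Inverse-Gamma(a, b) is b/(a+1) = 22.595/8 ≈ 2.8244.

σ̂²_MAP = 2.8244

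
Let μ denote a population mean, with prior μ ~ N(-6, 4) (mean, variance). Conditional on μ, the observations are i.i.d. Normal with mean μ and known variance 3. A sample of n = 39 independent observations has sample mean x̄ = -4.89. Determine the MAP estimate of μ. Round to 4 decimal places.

μ̂_MAP = -4.9109

n = 39, x̄ = -4.89.
For a Normal prior and Normal likelihood with known variance, the posterior is Normal; its mode equals its mean, the precision-weighted average.
Prior precision 1/σ₀² = 1/4 = 0.25; data precision n/σ² = 39/3 = 13.
μ̂ = (0.25·(-6) + 13·(-4.89)) / (0.25 + 13) = (-65.07)/13.25 = -6507/1325 ≈ -4.9109.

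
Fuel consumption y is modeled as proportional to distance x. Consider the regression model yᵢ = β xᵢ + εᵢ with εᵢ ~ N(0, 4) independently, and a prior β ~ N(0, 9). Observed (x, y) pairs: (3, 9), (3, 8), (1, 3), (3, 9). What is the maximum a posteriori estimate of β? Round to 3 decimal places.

β̂_MAP = 2.848

log p(β | y) = −Σ(yᵢ − βxᵢ)²/(2·4) − β²/(2·9) + const.
Setting the derivative to zero: Σxᵢ(yᵢ − βxᵢ)/4 − β/9 = 0, so β = Σxᵢyᵢ / (Σxᵢ² + σ²/τ²).
Σxᵢyᵢ = 3·9 + 3·8 + 1·3 + 3·9 = 81; Σxᵢ² = 28; σ²/τ² = 4/9.
β̂_MAP = 81 / (28 + 4/9) = 81/(256/9) = 729/256 ≈ 2.848.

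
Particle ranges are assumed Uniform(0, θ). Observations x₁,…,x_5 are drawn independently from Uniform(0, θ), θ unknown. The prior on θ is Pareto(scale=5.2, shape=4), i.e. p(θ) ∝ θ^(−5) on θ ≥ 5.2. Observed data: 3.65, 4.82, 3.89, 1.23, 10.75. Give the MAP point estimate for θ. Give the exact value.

θ̂_MAP = 10.75

The Uniform(0, θ) likelihood is θ^(−n) for θ ≥ max(xᵢ), zero otherwise. Here max(xᵢ) = 10.75.
Posterior ∝ θ^(−5) · θ^(−5) = θ^(−10) on θ ≥ max(5.2, 10.75) = 10.75.
This density is strictly decreasing in θ, so the posterior mode lies at the lower boundary of the support.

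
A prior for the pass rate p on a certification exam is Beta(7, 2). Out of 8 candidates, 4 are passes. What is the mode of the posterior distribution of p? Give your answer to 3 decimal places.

p̂_MAP = 0.667

Prior: Beta(7, 2).
Data: 4 successes in 8 trials. The binomial likelihood contributes p^4(1−p)^4, so the posterior is Beta(7+4, 2+4) = Beta(11, 6).
For Beta(a, b) with a, b > 1 the mode is (a−1)/(a+b−2) = 10/15 ≈ 0.667.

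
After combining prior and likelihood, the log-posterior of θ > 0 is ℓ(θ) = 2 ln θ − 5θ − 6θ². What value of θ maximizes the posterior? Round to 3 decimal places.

θ̂_MAP = 0.250

ℓ'(θ) = 2/θ − 5 − 12θ. Setting this to zero and multiplying by θ: 12θ² + 5θ − 2 = 0.
θ = (−5 + √(5² + 4·12·2)) / (2·12) = (−5 + √121) / 24 = (−5 + 11)/24 = 1/4.
ℓ''(θ) = −2/θ² − 12 < 0, confirming a maximum.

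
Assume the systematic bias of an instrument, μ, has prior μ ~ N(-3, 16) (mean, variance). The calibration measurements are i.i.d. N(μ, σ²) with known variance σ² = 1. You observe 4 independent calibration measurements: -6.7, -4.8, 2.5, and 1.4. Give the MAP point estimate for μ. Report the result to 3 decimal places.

n = 4; x̄ = ((-6.7) + (-4.8) + 2.5 + 1.4)/4 = -7.6/4 = -1.9.
For a Normal prior and Normal likelihood with known variance, the posterior is Normal; its mode equals its mean, the precision-weighted average.
Prior precision 1/σ₀² = 1/16 = 0.0625; data precision n/σ² = 4/1 = 4.
μ̂ = (0.0625·(-3) + 4·(-1.9)) / (0.0625 + 4) = (-7.7875)/4.0625 = -623/325 ≈ -1.917.

μ̂_MAP = -1.917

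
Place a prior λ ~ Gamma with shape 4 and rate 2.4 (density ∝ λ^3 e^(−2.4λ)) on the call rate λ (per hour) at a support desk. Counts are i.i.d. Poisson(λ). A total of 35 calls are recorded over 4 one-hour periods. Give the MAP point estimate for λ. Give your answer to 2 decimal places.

λ̂_MAP = 5.94

Σxᵢ = 35, n = 4.
Posterior ∝ λ^3e^(−2.4λ) · λ^35e^(−4λ) = λ^38e^(−6.4λ), i.e. Gamma(shape=39, rate=6.4).
The mode of a Gamma(a, b) with a ≥ 1 (shape–rate) is (a−1)/b = 38/6.4 ≈ 5.94.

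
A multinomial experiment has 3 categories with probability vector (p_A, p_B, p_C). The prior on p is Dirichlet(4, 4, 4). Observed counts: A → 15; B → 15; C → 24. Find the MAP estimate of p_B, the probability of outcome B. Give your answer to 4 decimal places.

MAP estimate of p_B = 0.2857

The posterior is Dirichlet(αᵢ + nᵢ) = Dirichlet(19, 19, 28).
For a Dirichlet(a₁,…,a_K) with all aᵢ > 1, the mode has j-th component (aⱼ − 1)/(Σaᵢ − K).
Here Σaᵢ = 66 and K = 3, so p_B = (19 − 1)/(66 − 3) = 18/63 ≈ 0.2857.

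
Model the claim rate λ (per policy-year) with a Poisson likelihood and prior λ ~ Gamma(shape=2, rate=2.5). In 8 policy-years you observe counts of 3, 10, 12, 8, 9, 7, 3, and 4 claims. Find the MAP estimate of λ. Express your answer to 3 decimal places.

Σxᵢ = 3+10+12+8+9+7+3+4 = 56, with n = 8.
Posterior ∝ λe^(−2.5λ) · λ^56e^(−8λ) = λ^57e^(−10.5λ), i.e. Gamma(shape=58, rate=10.5).
The mode of a Gamma(a, b) with a ≥ 1 (shape–rate) is (a−1)/b = 57/10.5 ≈ 5.429.

λ̂_MAP = 5.429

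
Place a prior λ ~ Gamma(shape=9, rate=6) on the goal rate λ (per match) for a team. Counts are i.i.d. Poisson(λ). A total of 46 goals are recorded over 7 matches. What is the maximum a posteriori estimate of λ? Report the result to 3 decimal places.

Σxᵢ = 46, n = 7.
Posterior ∝ λ^8e^(−6λ) · λ^46e^(−7λ) = λ^54e^(−13λ), i.e. Gamma(shape=55, rate=13).
The mode of a Gamma(a, b) with a ≥ 1 (shape–rate) is (a−1)/b = 54/13 ≈ 4.154.

λ̂_MAP = 4.154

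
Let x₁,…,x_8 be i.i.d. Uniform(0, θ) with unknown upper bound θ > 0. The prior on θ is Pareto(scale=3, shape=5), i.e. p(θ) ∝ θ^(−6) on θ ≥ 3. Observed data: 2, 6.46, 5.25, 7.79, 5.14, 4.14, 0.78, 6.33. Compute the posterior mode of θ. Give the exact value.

The Uniform(0, θ) likelihood is θ^(−n) for θ ≥ max(xᵢ), zero otherwise. Here max(xᵢ) = 7.79.
Posterior ∝ θ^(−6) · θ^(−8) = θ^(−14) on θ ≥ max(3, 7.79) = 7.79.
This density is strictly decreasing in θ, so the posterior mode lies at the lower boundary of the support.

θ̂_MAP = 7.79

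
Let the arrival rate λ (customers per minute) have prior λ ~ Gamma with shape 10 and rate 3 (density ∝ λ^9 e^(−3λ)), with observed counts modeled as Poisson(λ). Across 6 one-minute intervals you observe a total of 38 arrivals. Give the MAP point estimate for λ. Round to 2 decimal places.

Σxᵢ = 38, n = 6.
Posterior ∝ λ^9e^(−3λ) · λ^38e^(−6λ) = λ^47e^(−9λ), i.e. Gamma(shape=48, rate=9).
The mode of a Gamma(a, b) with a ≥ 1 (shape–rate) is (a−1)/b = 47/9 ≈ 5.22.

λ̂_MAP = 5.22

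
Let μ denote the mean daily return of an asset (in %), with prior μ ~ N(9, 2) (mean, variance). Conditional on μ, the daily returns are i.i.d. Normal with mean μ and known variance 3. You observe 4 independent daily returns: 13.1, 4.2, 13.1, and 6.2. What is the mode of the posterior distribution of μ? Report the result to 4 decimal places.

n = 4; x̄ = (13.1 + 4.2 + 13.1 + 6.2)/4 = 36.6/4 = 9.15.
For a Normal prior and Normal likelihood with known variance, the posterior is Normal; its mode equals its mean, the precision-weighted average.
Prior precision 1/σ₀² = 1/2 = 0.5; data precision n/σ² = 4/3.
μ̂ = (0.5·9 + (4/3)·9.15) / (0.5 + 4/3) = 16.7/(11/6) = 501/55 ≈ 9.1091.

μ̂_MAP = 9.1091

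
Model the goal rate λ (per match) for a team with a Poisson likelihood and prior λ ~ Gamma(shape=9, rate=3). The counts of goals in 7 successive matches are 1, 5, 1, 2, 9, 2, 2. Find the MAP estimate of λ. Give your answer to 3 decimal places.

λ̂_MAP = 3.000

Σxᵢ = 1+5+1+2+9+2+2 = 22, with n = 7.
Posterior ∝ λ^8e^(−3λ) · λ^22e^(−7λ) = λ^30e^(−10λ), i.e. Gamma(shape=31, rate=10).
The mode of a Gamma(a, b) with a ≥ 1 (shape–rate) is (a−1)/b = 30/10 ≈ 3.000.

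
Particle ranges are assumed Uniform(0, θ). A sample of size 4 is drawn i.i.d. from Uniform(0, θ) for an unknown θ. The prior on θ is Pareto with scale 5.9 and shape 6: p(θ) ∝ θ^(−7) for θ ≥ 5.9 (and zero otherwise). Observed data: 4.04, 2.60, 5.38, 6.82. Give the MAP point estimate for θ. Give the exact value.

θ̂_MAP = 6.82

The Uniform(0, θ) likelihood is θ^(−n) for θ ≥ max(xᵢ), zero otherwise. Here max(xᵢ) = 6.82.
Posterior ∝ θ^(−7) · θ^(−4) = θ^(−11) on θ ≥ max(5.9, 6.82) = 6.82.
This density is strictly decreasing in θ, so the posterior mode lies at the lower boundary of the support.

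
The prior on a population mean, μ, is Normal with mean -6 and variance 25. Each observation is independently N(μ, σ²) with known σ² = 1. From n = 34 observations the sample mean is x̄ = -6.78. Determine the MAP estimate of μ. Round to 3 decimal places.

n = 34, x̄ = -6.78.
For a Normal prior and Normal likelihood with known variance, the posterior is Normal; its mode equals its mean, the precision-weighted average.
Prior precision 1/σ₀² = 1/25 = 0.04; data precision n/σ² = 34/1 = 34.
μ̂ = (0.04·(-6) + 34·(-6.78)) / (0.04 + 34) = (-230.76)/34.04 = -5769/851 ≈ -6.779.

μ̂_MAP = -6.779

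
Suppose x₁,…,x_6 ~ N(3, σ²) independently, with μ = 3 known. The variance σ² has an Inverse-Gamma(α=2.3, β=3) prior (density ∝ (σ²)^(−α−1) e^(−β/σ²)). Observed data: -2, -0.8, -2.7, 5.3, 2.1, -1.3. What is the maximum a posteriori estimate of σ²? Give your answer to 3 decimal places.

σ̂²_MAP = 8.137

Sum of squared deviations about the known mean: SS = (-2−3)² + (-0.8−3)² + (-2.7−3)² + (5.3−3)² + (2.1−3)² + (-1.3−3)² = 96.52.
The Normal likelihood contributes (σ²)^(−n/2) exp(−SS/(2σ²)), so the posterior is Inverse-Gamma(α + n/2, β + SS/2) = Inverse-Gamma(5.3, 51.26).
The mode of Inverse-Gamma(a, b) is b/(a+1) = 51.26/6.3 ≈ 8.137.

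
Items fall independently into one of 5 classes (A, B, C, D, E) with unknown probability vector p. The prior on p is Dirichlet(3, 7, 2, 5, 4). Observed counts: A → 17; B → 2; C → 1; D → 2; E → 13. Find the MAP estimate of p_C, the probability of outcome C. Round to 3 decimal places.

MAP estimate of p_C = 0.039

The posterior is Dirichlet(αᵢ + nᵢ) = Dirichlet(20, 9, 3, 7, 17).
For a Dirichlet(a₁,…,a_K) with all aᵢ > 1, the mode has j-th component (aⱼ − 1)/(Σaᵢ − K).
Here Σaᵢ = 56 and K = 5, so p_C = (3 − 1)/(56 − 5) = 2/51 ≈ 0.039.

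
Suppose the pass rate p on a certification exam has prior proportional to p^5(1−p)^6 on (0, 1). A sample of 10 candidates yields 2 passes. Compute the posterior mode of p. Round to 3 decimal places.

p̂_MAP = 0.333

The prior density ∝ p^5(1−p)^6 is the kernel of Beta(6, 7).
Data: 2 successes in 10 trials. The binomial likelihood contributes p^2(1−p)^8, so the posterior is Beta(6+2, 7+8) = Beta(8, 15).
For Beta(a, b) with a, b > 1 the mode is (a−1)/(a+b−2) = 7/21 ≈ 0.333.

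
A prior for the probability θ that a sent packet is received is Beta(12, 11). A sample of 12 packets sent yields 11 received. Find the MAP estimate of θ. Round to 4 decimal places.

θ̂_MAP = 0.6667

Prior: Beta(12, 11).
Data: 11 successes in 12 trials. The binomial likelihood contributes θ^11(1−θ)^1, so the posterior is Beta(12+11, 11+1) = Beta(23, 12).
For Beta(a, b) with a, b > 1 the mode is (a−1)/(a+b−2) = 22/33 ≈ 0.6667.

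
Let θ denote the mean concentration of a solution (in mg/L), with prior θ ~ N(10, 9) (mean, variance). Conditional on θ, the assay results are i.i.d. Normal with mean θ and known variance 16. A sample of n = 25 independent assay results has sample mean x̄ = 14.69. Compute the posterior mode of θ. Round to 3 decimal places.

n = 25, x̄ = 14.69.
For a Normal prior and Normal likelihood with known variance, the posterior is Normal; its mode equals its mean, the precision-weighted average.
Prior precision 1/σ₀² = 1/9; data precision n/σ² = 25/16 = 1.5625.
θ̂ = ((1/9)·10 + 1.5625·14.69) / (1/9 + 1.5625) = (13861/576)/(241/144) = 13861/964 ≈ 14.379.

θ̂_MAP = 14.379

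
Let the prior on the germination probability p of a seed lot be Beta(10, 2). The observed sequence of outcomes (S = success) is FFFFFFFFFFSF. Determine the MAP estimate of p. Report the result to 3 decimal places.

p̂_MAP = 0.455

Prior: Beta(10, 2).
Data: 1 success in 12 trials (from the sequence). The binomial likelihood contributes p(1−p)^11, so the posterior is Beta(10+1, 2+11) = Beta(11, 13).
For Beta(a, b) with a, b > 1 the mode is (a−1)/(a+b−2) = 10/22 ≈ 0.455.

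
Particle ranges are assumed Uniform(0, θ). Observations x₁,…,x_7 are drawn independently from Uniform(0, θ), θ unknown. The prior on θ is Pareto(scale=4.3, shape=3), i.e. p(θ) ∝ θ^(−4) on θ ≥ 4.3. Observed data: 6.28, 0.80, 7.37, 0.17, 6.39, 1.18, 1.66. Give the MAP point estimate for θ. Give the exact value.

θ̂_MAP = 7.37

The Uniform(0, θ) likelihood is θ^(−n) for θ ≥ max(xᵢ), zero otherwise. Here max(xᵢ) = 7.37.
Posterior ∝ θ^(−4) · θ^(−7) = θ^(−11) on θ ≥ max(4.3, 7.37) = 7.37.
This density is strictly decreasing in θ, so the posterior mode lies at the lower boundary of the support.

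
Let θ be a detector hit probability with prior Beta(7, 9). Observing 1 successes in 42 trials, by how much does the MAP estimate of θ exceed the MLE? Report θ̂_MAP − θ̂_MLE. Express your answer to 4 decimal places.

MAP − MLE = 0.1012

Posterior is Beta(8, 50); MAP = (8−1)/(58−2) = 7/56 ≈ 0.12500.
MLE ignores the prior: θ̂_MLE = k/n = 1/42 ≈ 0.02381.
Difference = 7/56 − 1/42 = 17/168 ≈ 0.1012.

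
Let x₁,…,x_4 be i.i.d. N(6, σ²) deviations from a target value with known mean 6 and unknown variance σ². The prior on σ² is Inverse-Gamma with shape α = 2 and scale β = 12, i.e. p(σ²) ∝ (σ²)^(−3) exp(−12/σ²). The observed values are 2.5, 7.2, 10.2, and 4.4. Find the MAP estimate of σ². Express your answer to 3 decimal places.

σ̂²_MAP = 5.789

Sum of squared deviations about the known mean: SS = (2.5−6)² + (7.2−6)² + (10.2−6)² + (4.4−6)² = 33.89.
The Normal likelihood contributes (σ²)^(−n/2) exp(−SS/(2σ²)), so the posterior is Inverse-Gamma(α + n/2, β + SS/2) = Inverse-Gamma(4, 28.945).
The mode of Inverse-Gamma(a, b) is b/(a+1) = 28.945/5 ≈ 5.789.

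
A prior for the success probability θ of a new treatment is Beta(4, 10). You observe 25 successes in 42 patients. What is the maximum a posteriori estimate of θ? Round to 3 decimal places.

θ̂_MAP = 0.519

Prior: Beta(4, 10).
Data: 25 successes in 42 trials. The binomial likelihood contributes θ^25(1−θ)^17, so the posterior is Beta(4+25, 10+17) = Beta(29, 27).
For Beta(a, b) with a, b > 1 the mode is (a−1)/(a+b−2) = 28/54 ≈ 0.519.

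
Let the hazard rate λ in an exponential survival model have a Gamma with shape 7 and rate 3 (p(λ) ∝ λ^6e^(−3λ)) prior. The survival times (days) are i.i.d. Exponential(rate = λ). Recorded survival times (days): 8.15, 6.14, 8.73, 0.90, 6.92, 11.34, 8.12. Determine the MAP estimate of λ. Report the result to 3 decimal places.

The Exponential(rate=λ) likelihood is ∝ λ^n e^(−λΣtᵢ). Here n = 7 and Σtᵢ = 8.15 + 6.14 + 8.73 + 0.90 + 6.92 + 11.34 + 8.12 = 50.30.
Posterior ∝ λ^6e^(−3λ) · λ^7e^(−50.30λ) = λ^13e^(−53.30λ), i.e. Gamma(14, 53.30).
Mode = (a−1)/b = 13/53.30 ≈ 0.244.

λ̂_MAP = 0.244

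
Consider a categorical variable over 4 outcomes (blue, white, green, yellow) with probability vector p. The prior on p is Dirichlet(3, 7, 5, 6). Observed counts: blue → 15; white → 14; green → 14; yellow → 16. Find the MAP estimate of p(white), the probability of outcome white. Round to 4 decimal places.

MAP estimate of p(white) = 0.2632

The posterior is Dirichlet(αᵢ + nᵢ) = Dirichlet(18, 21, 19, 22).
For a Dirichlet(a₁,…,a_K) with all aᵢ > 1, the mode has j-th component (aⱼ − 1)/(Σaᵢ − K).
Here Σaᵢ = 80 and K = 4, so p(white) = (21 − 1)/(80 − 4) = 20/76 ≈ 0.2632.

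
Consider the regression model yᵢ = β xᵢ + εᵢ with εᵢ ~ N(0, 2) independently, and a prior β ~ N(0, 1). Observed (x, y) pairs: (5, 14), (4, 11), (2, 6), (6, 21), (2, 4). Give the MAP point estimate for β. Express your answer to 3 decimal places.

β̂_MAP = 2.989

log p(β | y) = −Σ(yᵢ − βxᵢ)²/(2·2) − β²/(2·1) + const.
Setting the derivative to zero: Σxᵢ(yᵢ − βxᵢ)/2 − β/1 = 0, so β = Σxᵢyᵢ / (Σxᵢ² + σ²/τ²).
Σxᵢyᵢ = 5·14 + 4·11 + 2·6 + 6·21 + 2·4 = 260; Σxᵢ² = 85; σ²/τ² = 2.
β̂_MAP = 260 / (85 + 2) = 260/87 ≈ 2.989.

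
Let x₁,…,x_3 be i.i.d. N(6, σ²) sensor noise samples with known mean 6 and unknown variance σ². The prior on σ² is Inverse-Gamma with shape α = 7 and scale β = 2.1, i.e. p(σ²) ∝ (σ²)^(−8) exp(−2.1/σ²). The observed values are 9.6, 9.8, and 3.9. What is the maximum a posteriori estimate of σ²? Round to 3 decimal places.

σ̂²_MAP = 1.895

Sum of squared deviations about the known mean: SS = (9.6−6)² + (9.8−6)² + (3.9−6)² = 31.81.
The Normal likelihood contributes (σ²)^(−n/2) exp(−SS/(2σ²)), so the posterior is Inverse-Gamma(α + n/2, β + SS/2) = Inverse-Gamma(8.5, 18.005).
The mode of Inverse-Gamma(a, b) is b/(a+1) = 18.005/9.5 ≈ 1.895.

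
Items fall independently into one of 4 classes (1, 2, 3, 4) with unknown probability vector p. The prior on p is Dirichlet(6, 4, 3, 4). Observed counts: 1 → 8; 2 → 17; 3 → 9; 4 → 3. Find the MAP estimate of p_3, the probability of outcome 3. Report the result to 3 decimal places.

The posterior is Dirichlet(αᵢ + nᵢ) = Dirichlet(14, 21, 12, 7).
For a Dirichlet(a₁,…,a_K) with all aᵢ > 1, the mode has j-th component (aⱼ − 1)/(Σaᵢ − K).
Here Σaᵢ = 54 and K = 4, so p_3 = (12 − 1)/(54 − 4) = 11/50 ≈ 0.220.

MAP estimate: 0.220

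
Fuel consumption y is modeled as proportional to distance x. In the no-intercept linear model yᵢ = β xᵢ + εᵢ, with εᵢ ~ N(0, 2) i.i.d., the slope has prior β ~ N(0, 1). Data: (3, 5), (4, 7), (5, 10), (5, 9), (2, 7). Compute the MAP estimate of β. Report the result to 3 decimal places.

log p(β | y) = −Σ(yᵢ − βxᵢ)²/(2·2) − β²/(2·1) + const.
Setting the derivative to zero: Σxᵢ(yᵢ − βxᵢ)/2 − β/1 = 0, so β = Σxᵢyᵢ / (Σxᵢ² + σ²/τ²).
Σxᵢyᵢ = 3·5 + 4·7 + 5·10 + 5·9 + 2·7 = 152; Σxᵢ² = 79; σ²/τ² = 2.
β̂_MAP = 152 / (79 + 2) = 152/81 ≈ 1.877.

β̂_MAP = 1.877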